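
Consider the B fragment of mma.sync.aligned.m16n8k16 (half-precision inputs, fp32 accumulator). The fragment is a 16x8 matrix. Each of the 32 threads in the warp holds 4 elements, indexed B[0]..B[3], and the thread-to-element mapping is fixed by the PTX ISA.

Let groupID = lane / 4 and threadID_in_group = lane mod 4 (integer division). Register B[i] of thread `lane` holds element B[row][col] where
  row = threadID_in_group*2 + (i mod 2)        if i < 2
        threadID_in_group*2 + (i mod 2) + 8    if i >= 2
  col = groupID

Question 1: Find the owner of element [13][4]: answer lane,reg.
18,3

c=4→G=4  r=13→rhi=1,T=2,p=1
L=4*4+2=18  i=1*2+1=3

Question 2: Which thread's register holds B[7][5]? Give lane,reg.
c=5⇒gr=5  r=7⇒Rb=0,th=3,odd=1
L=5*4+3=23  i=0*2+1=1

23,1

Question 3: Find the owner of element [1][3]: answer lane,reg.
12,1

c: 3->gid=3  r: 1->r8=0,tid=0,i&1=1
L=3*4+0=12  i=0*2+1=1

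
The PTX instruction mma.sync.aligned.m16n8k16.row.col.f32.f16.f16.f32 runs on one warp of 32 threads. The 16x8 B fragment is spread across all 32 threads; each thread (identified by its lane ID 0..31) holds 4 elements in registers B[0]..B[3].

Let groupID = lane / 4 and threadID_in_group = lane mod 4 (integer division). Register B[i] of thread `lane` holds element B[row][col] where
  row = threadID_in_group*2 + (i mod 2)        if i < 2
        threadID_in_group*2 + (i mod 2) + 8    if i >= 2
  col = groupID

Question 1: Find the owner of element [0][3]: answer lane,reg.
12,0

c=3⇒gr=3  r=0⇒Rb=0,th=0,odd=0
L=3*4+0=12  i=0*2+0=0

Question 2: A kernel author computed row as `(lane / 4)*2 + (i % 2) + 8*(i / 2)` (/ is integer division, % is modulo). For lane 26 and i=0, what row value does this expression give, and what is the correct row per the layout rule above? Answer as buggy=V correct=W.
`(lane / 4)*2 + (i % 2) + 8*(i / 2)`[26,0]⇒12
L=26⇒gr=26>>2=6, th=26&3=2
[0]⇒row 2·2+0+0=4  col gr=6
row: 12 vs 4

buggy=12 correct=4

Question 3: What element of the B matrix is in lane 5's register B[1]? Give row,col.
lane 5: gid=1 (5/4), tid=1 (5%4)
i=1: r=1*2+1+0=3, c=gid=1

3,1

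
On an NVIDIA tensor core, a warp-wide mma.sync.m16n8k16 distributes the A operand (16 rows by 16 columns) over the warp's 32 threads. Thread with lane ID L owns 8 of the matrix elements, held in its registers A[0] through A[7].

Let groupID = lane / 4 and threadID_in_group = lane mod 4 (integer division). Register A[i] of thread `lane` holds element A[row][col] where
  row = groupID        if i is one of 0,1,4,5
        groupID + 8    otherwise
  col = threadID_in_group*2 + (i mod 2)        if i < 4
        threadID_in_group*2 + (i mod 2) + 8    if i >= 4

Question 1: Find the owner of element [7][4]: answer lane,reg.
r:7=>grp=7,rB=0  c:4=>cB=0,tig=2,lo=0
L=7*4+2=30  i=0*4+0*2+0=0

30,0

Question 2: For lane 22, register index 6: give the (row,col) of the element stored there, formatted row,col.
L=22→G=22>>2=5, T=22&3=2
[6]→row 5+8=13  col 2·2+0+8=12

13,12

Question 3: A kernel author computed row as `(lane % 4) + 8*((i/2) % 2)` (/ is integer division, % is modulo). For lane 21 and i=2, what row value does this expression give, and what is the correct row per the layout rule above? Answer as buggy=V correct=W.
`(lane % 4) + 8*((i/2) % 2)`[21,2]=>9
lane 21=>21/4=5, 21 mod 4=1
i=2  r:5+8=>13  c:2·1+0+0=>2
row: 9 vs 13

buggy=9 correct=13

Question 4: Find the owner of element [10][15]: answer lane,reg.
r=10->g=2,rb=1  c=15->cb=1,t=3,b0=1
L=2*4+3=11  i=1*4+1*2+1=7

11,7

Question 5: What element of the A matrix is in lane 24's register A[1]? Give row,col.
6,1

L=24⇒gr=24>>2=6, th=24&3=0
[1]⇒row 6+0=6  col 0·2+1+0=1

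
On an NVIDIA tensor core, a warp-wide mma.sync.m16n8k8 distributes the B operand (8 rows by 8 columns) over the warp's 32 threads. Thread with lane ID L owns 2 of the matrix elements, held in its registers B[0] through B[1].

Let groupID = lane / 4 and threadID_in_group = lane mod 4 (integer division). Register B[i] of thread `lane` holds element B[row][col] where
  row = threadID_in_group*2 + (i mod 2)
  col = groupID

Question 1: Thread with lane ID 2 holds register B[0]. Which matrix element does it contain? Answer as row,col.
4,0

L=2→G=2>>2=0, T=2&3=2
[0]→row 2·2+0=4  col G=0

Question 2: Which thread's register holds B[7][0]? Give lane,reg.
c=0⇒gr=0  r=7⇒th=3,odd=1
L=0*4+3=3  i=1=1

3,1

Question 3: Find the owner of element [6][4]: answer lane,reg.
c=4->g=4  r=6->t=3,b0=0
L=4*4+3=19  i=0=0

19,0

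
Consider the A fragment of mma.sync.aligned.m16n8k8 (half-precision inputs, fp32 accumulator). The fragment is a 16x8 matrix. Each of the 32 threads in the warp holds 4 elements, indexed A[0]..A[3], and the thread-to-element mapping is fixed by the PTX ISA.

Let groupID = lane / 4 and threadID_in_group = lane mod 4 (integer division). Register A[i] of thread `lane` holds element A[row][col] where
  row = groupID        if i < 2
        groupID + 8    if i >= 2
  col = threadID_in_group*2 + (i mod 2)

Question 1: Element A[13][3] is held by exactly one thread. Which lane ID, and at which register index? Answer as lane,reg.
r:13=>grp=5,rB=1  c:3=>tig=1,lo=1
L=5*4+1=21  i=1*2+1=3

21,3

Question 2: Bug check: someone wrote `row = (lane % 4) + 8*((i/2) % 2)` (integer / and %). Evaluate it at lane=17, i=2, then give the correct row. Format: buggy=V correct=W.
buggy=9 correct=12

`(lane % 4) + 8*((i/2) % 2)`[17,2]->9
L=17->gid=17>>2=4, tid=17&3=1
[2]->row 4+8=12  col 1·2+0=2
row: 9 vs 12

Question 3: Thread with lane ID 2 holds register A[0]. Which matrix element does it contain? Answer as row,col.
0,4

L=2->gid=2>>2=0, tid=2&3=2
[0]->row 0+0=0  col 2·2+0=4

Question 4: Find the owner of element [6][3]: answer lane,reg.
25,1

r=6->g=6,rb=0  c=3->t=1,b0=1
L=6*4+1=25  i=0*2+1=1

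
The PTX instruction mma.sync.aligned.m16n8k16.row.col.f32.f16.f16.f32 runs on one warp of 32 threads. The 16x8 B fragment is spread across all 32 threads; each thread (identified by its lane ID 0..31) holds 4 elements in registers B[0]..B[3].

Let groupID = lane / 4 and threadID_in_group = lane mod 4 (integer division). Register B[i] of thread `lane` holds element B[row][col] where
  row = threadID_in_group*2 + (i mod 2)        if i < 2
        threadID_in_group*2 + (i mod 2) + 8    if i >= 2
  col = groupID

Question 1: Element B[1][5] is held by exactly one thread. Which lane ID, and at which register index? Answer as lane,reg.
c:5=>grp=5  r:1=>rB=0,tig=0,lo=1
L=5*4+0=20  i=0*2+1=1

20,1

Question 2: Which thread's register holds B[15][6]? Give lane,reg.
c:6=>grp=6  r:15=>rB=1,tig=3,lo=1
L=6*4+3=27  i=1*2+1=3

27,3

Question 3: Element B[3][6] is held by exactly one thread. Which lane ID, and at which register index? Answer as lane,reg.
c: 6->gid=6  r: 3->r8=0,tid=1,i&1=1
L=6*4+1=25  i=0*2+1=1

25,1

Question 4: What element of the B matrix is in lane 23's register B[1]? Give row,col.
lane 23: g=5 (23/4), t=3 (23%4)
i=1: r=3*2+1+0=7, c=g=5

7,5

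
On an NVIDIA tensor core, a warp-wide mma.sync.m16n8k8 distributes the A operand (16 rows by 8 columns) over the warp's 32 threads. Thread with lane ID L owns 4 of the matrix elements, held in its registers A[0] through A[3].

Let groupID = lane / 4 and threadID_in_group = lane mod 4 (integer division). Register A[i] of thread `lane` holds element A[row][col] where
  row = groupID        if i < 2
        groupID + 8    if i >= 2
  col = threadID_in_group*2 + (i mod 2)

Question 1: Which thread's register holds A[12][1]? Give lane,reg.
16,3

r=12→G=4,rhi=1  c=1→T=0,p=1
L=4*4+0=16  i=1*2+1=3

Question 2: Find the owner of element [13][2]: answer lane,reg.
r:13=>grp=5,rB=1  c:2=>tig=1,lo=0
L=5*4+1=21  i=1*2+0=2

21,2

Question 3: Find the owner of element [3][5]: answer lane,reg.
14,1

r=3->g=3,rb=0  c=5->t=2,b0=1
L=3*4+2=14  i=0*2+1=1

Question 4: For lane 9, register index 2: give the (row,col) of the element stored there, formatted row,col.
9: grp=2,tig=1
[2] (2+8,1*2+0) = (10,2)

10,2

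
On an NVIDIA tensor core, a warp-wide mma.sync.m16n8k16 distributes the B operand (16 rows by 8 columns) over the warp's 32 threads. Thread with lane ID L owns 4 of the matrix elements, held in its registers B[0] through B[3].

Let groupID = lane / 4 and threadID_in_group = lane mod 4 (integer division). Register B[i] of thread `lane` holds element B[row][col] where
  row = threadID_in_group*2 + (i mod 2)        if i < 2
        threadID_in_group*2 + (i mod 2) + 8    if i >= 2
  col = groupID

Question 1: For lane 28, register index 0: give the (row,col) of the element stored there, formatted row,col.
28: gid=7,tid=0
[0] (0*2+0+0,7) = (0,7)

0,7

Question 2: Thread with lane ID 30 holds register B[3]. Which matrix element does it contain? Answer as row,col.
L=30→G=30>>2=7, T=30&3=2
[3]→row 2·2+1+8=13  col G=7

13,7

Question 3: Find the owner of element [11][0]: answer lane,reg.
1,3

c:0=>grp=0  r:11=>rB=1,tig=1,lo=1
L=0*4+1=1  i=1*2+1=3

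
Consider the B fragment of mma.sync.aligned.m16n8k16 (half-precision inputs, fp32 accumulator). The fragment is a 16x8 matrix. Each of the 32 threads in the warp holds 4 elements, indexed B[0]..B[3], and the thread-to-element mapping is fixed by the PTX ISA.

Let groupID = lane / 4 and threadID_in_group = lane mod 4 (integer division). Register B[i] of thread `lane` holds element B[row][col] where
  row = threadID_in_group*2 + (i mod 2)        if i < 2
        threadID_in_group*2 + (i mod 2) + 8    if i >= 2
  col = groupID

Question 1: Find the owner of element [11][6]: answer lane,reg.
c: 6->gid=6  r: 11->r8=1,tid=1,i&1=1
L=6*4+1=25  i=1*2+1=3

25,3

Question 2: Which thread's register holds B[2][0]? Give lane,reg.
1,0

c=0->g=0  r=2->rb=0,t=1,b0=0
L=0*4+1=1  i=0*2+0=0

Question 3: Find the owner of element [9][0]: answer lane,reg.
0,3

c: 0->gid=0  r: 9->r8=1,tid=0,i&1=1
L=0*4+0=0  i=1*2+1=3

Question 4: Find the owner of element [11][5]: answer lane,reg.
21,3

c:5=>grp=5  r:11=>rB=1,tig=1,lo=1
L=5*4+1=21  i=1*2+1=3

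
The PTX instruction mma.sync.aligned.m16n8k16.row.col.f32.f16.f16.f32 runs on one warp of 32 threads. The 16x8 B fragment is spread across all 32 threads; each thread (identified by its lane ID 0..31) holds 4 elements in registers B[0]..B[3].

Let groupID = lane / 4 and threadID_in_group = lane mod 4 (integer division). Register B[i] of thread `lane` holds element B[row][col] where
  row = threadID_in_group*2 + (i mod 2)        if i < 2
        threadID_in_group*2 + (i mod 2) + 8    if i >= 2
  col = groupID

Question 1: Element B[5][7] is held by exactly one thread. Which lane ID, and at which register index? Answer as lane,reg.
30,1

c=7->g=7  r=5->rb=0,t=2,b0=1
L=7*4+2=30  i=0*2+1=1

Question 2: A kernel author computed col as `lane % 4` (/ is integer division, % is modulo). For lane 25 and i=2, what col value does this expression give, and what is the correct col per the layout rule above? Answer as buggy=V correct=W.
`lane % 4`[25,2]⇒1
25: gr=6,th=1
[2] (1*2+0+8,6) = (10,6)
col: 1 vs 6

buggy=1 correct=6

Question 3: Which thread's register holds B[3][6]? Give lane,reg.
c=6⇒gr=6  r=3⇒Rb=0,th=1,odd=1
L=6*4+1=25  i=0*2+1=1

25,1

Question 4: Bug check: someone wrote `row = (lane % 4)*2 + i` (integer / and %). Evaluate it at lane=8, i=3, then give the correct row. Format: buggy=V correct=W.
buggy=3 correct=9

`(lane % 4)*2 + i`[8,3]->3
lane 8->8/4=2, 8 mod 4=0
i=3  r:2·0+1+8->9  c:2
row: 3 vs 9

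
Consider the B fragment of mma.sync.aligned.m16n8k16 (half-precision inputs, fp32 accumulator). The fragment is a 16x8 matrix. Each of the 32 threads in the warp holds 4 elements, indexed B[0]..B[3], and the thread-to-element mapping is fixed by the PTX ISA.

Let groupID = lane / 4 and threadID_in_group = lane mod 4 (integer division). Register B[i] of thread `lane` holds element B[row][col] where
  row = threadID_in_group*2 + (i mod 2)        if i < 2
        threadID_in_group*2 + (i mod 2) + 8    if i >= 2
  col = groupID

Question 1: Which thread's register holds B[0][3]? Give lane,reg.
12,0

c:3=>grp=3  r:0=>rB=0,tig=0,lo=0
L=3*4+0=12  i=0*2+0=0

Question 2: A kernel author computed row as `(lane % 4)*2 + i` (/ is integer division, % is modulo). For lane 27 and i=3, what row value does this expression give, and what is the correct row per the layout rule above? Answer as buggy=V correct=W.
buggy=9 correct=15

`(lane % 4)*2 + i`[27,3]=>9
lane 27=>27/4=6, 27 mod 4=3
i=3  r:2·3+1+8=>15  c:6
row: 9 vs 15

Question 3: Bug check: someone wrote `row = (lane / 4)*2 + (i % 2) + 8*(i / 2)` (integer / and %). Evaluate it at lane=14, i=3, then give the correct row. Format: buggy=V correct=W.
`(lane / 4)*2 + (i % 2) + 8*(i / 2)`[14,3]⇒15
L=14⇒gr=14>>2=3, th=14&3=2
[3]⇒row 2·2+1+8=13  col gr=3
row: 15 vs 13

buggy=15 correct=13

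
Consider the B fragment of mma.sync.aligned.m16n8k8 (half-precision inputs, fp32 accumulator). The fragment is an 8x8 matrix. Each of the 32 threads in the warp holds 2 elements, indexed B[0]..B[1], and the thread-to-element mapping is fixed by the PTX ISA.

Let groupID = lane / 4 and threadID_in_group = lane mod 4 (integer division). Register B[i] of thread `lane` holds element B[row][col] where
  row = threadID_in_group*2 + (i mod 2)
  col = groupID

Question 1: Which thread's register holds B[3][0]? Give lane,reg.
1,1

c=0⇒gr=0  r=3⇒th=1,odd=1
L=0*4+1=1  i=1=1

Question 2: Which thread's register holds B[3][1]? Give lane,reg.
5,1

c=1->g=1  r=3->t=1,b0=1
L=1*4+1=5  i=1=1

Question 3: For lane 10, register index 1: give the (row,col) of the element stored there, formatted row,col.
5,2

10: G=2,T=2
[1] (2*2+1,2) = (5,2)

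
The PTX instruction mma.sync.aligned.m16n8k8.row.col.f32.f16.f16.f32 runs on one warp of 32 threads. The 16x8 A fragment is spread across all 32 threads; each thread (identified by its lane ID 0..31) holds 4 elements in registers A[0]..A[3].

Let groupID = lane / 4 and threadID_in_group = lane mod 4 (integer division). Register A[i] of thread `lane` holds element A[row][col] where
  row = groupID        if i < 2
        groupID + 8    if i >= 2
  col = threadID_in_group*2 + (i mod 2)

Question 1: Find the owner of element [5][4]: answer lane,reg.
22,0

r=5→G=5,rhi=0  c=4→T=2,p=0
L=5*4+2=22  i=0*2+0=0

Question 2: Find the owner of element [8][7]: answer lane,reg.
r=8→G=0,rhi=1  c=7→T=3,p=1
L=0*4+3=3  i=1*2+1=3

3,3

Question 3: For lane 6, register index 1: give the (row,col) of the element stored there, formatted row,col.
1,5

6: gr=1,th=2
[1] (1+0,2*2+1) = (1,5)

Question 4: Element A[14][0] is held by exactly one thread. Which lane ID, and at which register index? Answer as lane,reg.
r=14→G=6,rhi=1  c=0→T=0,p=0
L=6*4+0=24  i=1*2+0=2

24,2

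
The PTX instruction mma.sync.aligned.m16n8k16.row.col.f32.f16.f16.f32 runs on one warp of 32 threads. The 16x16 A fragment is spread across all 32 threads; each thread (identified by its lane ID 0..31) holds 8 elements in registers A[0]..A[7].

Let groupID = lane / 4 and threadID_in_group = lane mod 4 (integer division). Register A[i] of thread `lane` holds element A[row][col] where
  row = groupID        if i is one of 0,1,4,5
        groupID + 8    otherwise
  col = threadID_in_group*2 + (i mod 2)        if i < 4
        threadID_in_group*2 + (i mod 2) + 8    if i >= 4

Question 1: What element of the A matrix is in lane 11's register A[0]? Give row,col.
2,6

lane 11⇒11/4=2, 11 mod 4=3
i=0  r:2+0⇒2  c:2·3+0+0⇒6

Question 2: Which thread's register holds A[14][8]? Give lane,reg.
r:14=>grp=6,rB=1  c:8=>cB=1,tig=0,lo=0
L=6*4+0=24  i=1*4+1*2+0=6

24,6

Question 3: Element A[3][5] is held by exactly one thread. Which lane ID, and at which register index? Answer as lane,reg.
r=3⇒gr=3,Rb=0  c=5⇒Cb=0,th=2,odd=1
L=3*4+2=14  i=0*4+0*2+1=1

14,1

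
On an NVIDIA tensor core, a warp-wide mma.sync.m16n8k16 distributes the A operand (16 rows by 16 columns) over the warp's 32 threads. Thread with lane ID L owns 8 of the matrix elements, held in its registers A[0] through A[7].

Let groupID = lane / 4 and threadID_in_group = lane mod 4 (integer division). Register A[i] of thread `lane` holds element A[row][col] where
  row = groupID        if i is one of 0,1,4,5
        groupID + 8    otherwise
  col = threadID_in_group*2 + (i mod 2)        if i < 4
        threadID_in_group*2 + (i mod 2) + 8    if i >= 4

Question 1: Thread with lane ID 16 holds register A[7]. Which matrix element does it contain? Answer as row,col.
12,9

L=16→G=16>>2=4, T=16&3=0
[7]→row 4+8=12  col 0·2+1+8=9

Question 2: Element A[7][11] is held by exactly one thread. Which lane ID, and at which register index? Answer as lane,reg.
29,5

r=7->g=7,rb=0  c=11->cb=1,t=1,b0=1
L=7*4+1=29  i=1*4+0*2+1=5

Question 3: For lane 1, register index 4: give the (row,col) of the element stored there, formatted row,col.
lane 1: G=0 (1/4), T=1 (1%4)
i=4: r=0+0=0, c=1*2+0+8=10

0,10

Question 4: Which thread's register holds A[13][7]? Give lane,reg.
r=13->g=5,rb=1  c=7->cb=0,t=3,b0=1
L=5*4+3=23  i=0*4+1*2+1=3

23,3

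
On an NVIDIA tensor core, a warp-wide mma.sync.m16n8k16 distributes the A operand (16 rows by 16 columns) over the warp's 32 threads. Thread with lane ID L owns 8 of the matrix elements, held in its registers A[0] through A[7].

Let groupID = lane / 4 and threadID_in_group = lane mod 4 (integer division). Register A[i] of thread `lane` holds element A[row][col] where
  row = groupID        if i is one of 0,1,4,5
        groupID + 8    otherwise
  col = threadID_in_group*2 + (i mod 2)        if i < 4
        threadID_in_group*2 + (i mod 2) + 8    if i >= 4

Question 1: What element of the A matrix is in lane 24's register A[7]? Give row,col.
lane 24: grp=6 (24/4), tig=0 (24%4)
i=7: r=6+8=14, c=0*2+1+8=9

14,9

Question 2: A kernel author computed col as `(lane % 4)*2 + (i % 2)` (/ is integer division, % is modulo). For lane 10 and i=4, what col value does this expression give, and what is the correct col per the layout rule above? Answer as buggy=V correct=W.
`(lane % 4)*2 + (i % 2)`[10,4]⇒4
lane 10: gr=2 (10/4), th=2 (10%4)
i=4: r=2+0=2, c=2*2+0+8=12
col: 4 vs 12

buggy=4 correct=12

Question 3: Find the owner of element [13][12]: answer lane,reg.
22,6

r: 13->gid=5,r8=1  c: 12->c8=1,tid=2,i&1=0
L=5*4+2=22  i=1*4+1*2+0=6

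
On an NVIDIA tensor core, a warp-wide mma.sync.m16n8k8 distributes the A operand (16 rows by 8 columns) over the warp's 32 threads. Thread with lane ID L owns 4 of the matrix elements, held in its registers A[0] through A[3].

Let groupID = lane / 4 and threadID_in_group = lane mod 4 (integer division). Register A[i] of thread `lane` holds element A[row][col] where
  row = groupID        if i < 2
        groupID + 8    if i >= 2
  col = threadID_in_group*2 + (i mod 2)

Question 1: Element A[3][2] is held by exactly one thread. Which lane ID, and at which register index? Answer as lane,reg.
r:3=>grp=3,rB=0  c:2=>tig=1,lo=0
L=3*4+1=13  i=0*2+0=0

13,0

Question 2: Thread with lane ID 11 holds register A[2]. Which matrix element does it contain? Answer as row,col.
lane 11⇒11/4=2, 11 mod 4=3
i=2  r:2+8⇒10  c:2·3+0⇒6

10,6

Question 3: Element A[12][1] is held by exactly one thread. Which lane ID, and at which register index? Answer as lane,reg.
r=12⇒gr=4,Rb=1  c=1⇒th=0,odd=1
L=4*4+0=16  i=1*2+1=3

16,3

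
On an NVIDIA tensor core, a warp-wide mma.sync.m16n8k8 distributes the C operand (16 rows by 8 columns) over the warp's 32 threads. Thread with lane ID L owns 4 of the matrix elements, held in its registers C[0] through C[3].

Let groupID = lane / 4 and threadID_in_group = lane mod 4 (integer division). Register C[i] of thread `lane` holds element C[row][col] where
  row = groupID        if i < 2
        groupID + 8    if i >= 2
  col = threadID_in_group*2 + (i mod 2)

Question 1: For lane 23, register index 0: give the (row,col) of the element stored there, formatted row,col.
lane 23: G=5 (23/4), T=3 (23%4)
i=0: r=5+0=5, c=3*2+0=6

5,6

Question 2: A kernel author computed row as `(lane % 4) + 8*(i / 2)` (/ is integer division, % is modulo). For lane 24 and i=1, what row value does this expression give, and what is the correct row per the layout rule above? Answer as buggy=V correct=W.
`(lane % 4) + 8*(i / 2)`[24,1]=>0
lane 24=>24/4=6, 24 mod 4=0
i=1  r:6+0=>6  c:2·0+1=>1
row: 0 vs 6

buggy=0 correct=6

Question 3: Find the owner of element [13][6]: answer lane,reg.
23,2

r=13->g=5,rb=1  c=6->t=3,b0=0
L=5*4+3=23  i=1*2+0=2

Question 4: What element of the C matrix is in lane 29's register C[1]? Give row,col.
lane 29->29/4=7, 29 mod 4=1
i=1  r:7+0->7  c:2·1+1->3

7,3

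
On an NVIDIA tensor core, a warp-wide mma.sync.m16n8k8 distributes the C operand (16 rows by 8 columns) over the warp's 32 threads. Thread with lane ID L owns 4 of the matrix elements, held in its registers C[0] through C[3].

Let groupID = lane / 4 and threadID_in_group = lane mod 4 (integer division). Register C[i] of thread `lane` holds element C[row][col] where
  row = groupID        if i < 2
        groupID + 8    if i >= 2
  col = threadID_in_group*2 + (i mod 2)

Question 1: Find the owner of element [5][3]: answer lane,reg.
r=5->g=5,rb=0  c=3->t=1,b0=1
L=5*4+1=21  i=0*2+1=1

21,1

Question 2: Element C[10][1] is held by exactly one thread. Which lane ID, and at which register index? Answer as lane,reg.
r=10->g=2,rb=1  c=1->t=0,b0=1
L=2*4+0=8  i=1*2+1=3

8,3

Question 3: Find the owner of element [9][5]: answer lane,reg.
r=9⇒gr=1,Rb=1  c=5⇒th=2,odd=1
L=1*4+2=6  i=1*2+1=3

6,3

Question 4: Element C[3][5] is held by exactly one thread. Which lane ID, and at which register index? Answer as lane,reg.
14,1

r=3⇒gr=3,Rb=0  c=5⇒th=2,odd=1
L=3*4+2=14  i=0*2+1=1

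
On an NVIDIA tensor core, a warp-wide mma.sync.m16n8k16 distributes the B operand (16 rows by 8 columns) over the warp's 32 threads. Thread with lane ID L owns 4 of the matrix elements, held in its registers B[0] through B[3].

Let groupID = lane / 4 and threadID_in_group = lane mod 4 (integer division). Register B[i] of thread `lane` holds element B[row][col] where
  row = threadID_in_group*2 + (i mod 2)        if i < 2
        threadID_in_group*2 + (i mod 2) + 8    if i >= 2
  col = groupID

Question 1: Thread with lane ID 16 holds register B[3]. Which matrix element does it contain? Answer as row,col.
lane 16⇒16/4=4, 16 mod 4=0
i=3  r:2·0+1+8⇒9  c:4

9,4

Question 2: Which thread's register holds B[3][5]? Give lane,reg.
c: 5->gid=5  r: 3->r8=0,tid=1,i&1=1
L=5*4+1=21  i=0*2+1=1

21,1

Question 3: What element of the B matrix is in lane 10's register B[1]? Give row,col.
lane 10->10/4=2, 10 mod 4=2
i=1  r:2·2+1+0->5  c:2

5,2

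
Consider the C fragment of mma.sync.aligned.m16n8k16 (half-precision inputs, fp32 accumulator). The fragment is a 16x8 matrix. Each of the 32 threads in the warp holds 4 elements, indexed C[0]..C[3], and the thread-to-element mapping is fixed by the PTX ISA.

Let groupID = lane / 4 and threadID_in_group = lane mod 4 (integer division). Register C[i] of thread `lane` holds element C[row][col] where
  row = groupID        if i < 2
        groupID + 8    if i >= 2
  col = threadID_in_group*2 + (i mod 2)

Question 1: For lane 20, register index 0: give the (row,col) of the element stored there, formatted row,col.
lane 20⇒20/4=5, 20 mod 4=0
i=0  r:5+0⇒5  c:2·0+0⇒0

5,0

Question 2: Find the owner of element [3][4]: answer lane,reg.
r:3=>grp=3,rB=0  c:4=>tig=2,lo=0
L=3*4+2=14  i=0*2+0=0

14,0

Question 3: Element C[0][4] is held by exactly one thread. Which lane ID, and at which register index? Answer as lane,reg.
r=0→G=0,rhi=0  c=4→T=2,p=0
L=0*4+2=2  i=0*2+0=0

2,0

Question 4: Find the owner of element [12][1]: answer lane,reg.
r:12=>grp=4,rB=1  c:1=>tig=0,lo=1
L=4*4+0=16  i=1*2+1=3

16,3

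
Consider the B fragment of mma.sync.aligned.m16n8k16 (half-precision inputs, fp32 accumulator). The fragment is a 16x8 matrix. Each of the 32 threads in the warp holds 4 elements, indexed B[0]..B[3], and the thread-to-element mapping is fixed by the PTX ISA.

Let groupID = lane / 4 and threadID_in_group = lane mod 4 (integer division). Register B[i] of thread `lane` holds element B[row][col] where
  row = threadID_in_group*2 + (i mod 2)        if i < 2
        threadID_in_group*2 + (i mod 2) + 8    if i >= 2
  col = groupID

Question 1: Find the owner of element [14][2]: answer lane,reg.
11,2

c:2=>grp=2  r:14=>rB=1,tig=3,lo=0
L=2*4+3=11  i=1*2+0=2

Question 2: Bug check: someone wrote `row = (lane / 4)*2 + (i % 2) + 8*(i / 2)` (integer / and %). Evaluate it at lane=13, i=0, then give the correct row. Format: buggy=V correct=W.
`(lane / 4)*2 + (i % 2) + 8*(i / 2)`[13,0]=>6
lane 13: grp=3 (13/4), tig=1 (13%4)
i=0: r=1*2+0+0=2, c=grp=3
row: 6 vs 2

buggy=6 correct=2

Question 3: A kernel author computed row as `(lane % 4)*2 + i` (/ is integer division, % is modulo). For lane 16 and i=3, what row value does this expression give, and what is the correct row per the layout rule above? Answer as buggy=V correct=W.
`(lane % 4)*2 + i`[16,3]⇒3
lane 16: gr=4 (16/4), th=0 (16%4)
i=3: r=0*2+1+8=9, c=gr=4
row: 3 vs 9

buggy=3 correct=9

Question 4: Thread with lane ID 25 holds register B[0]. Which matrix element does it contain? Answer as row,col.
lane 25: G=6 (25/4), T=1 (25%4)
i=0: r=1*2+0+0=2, c=G=6

2,6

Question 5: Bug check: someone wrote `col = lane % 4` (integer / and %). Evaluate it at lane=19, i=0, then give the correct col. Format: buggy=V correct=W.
buggy=3 correct=4

`lane % 4`[19,0]->3
lane 19->19/4=4, 19 mod 4=3
i=0  r:2·3+0+0->6  c:4
col: 3 vs 4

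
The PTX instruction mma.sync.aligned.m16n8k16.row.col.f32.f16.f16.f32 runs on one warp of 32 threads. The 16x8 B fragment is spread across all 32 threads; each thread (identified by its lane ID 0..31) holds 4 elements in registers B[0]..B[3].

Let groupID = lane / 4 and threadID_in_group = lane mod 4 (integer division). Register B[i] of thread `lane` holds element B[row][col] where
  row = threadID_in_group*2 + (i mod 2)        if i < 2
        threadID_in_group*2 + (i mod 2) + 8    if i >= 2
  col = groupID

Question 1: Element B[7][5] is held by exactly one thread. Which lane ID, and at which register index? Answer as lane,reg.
c=5->g=5  r=7->rb=0,t=3,b0=1
L=5*4+3=23  i=0*2+1=1

23,1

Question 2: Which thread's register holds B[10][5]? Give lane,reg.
c=5⇒gr=5  r=10⇒Rb=1,th=1,odd=0
L=5*4+1=21  i=1*2+0=2

21,2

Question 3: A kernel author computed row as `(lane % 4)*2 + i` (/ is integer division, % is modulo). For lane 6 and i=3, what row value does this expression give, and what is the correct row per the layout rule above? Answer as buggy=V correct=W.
`(lane % 4)*2 + i`[6,3]⇒7
L=6⇒gr=6>>2=1, th=6&3=2
[3]⇒row 2·2+1+8=13  col gr=1
row: 7 vs 13

buggy=7 correct=13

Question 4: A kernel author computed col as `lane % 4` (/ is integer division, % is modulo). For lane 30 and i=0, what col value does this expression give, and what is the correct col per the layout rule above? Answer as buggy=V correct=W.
buggy=2 correct=7

`lane % 4`[30,0]->2
30: g=7,t=2
[0] (2*2+0+0,7) = (4,7)
col: 2 vs 7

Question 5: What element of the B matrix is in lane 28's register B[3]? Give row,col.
9,7

L=28→G=28>>2=7, T=28&3=0
[3]→row 0·2+1+8=9  col G=7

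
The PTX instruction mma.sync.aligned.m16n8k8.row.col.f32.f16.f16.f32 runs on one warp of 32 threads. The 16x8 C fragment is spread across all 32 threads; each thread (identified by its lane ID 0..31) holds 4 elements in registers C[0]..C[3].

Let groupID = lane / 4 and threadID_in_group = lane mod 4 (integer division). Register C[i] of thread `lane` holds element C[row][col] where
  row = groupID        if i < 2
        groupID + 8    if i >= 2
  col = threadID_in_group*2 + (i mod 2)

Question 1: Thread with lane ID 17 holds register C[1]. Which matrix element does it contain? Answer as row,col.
lane 17: grp=4 (17/4), tig=1 (17%4)
i=1: r=4+0=4, c=1*2+1=3

4,3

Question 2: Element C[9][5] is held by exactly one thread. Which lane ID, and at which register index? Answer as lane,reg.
6,3

r=9→G=1,rhi=1  c=5→T=2,p=1
L=1*4+2=6  i=1*2+1=3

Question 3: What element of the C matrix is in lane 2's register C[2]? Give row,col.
lane 2: grp=0 (2/4), tig=2 (2%4)
i=2: r=0+8=8, c=2*2+0=4

8,4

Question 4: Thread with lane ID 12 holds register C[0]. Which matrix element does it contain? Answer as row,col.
3,0

lane 12: g=3 (12/4), t=0 (12%4)
i=0: r=3+0=3, c=0*2+0=0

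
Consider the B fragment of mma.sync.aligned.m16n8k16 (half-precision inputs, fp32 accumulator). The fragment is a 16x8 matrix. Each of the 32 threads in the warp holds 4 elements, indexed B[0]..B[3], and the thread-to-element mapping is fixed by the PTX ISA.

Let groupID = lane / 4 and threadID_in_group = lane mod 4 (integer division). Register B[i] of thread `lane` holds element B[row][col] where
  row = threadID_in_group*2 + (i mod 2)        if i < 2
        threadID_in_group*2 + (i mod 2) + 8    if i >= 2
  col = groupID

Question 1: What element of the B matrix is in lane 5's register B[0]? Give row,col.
2,1

lane 5->5/4=1, 5 mod 4=1
i=0  r:2·1+0+0->2  c:1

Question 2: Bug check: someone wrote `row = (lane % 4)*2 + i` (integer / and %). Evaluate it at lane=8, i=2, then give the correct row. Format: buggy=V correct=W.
`(lane % 4)*2 + i`[8,2]->2
lane 8->8/4=2, 8 mod 4=0
i=2  r:2·0+0+8->8  c:2
row: 2 vs 8

buggy=2 correct=8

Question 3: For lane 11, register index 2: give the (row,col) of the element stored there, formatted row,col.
14,2

lane 11: G=2 (11/4), T=3 (11%4)
i=2: r=3*2+0+8=14, c=G=2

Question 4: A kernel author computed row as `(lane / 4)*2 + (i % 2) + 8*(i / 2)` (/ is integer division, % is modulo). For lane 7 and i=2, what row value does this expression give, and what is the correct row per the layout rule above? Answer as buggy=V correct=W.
buggy=10 correct=14

`(lane / 4)*2 + (i % 2) + 8*(i / 2)`[7,2]->10
lane 7->7/4=1, 7 mod 4=3
i=2  r:2·3+0+8->14  c:1
row: 10 vs 14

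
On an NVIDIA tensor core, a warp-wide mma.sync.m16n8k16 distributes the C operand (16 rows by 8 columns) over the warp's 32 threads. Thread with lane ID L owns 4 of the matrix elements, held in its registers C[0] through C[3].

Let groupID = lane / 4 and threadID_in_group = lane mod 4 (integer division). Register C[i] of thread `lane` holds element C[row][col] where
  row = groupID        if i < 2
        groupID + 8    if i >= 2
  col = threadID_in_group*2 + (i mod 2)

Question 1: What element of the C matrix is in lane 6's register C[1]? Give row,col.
6: gr=1,th=2
[1] (1+0,2*2+1) = (1,5)

1,5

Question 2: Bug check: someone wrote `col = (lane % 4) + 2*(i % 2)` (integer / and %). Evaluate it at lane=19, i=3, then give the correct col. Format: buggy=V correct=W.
buggy=5 correct=7

`(lane % 4) + 2*(i % 2)`[19,3]=>5
L=19=>grp=19>>2=4, tig=19&3=3
[3]=>row 4+8=12  col 3·2+1=7
col: 5 vs 7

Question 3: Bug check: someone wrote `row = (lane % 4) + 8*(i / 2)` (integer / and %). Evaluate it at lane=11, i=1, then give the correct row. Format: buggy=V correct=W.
buggy=3 correct=2

`(lane % 4) + 8*(i / 2)`[11,1]⇒3
lane 11: gr=2 (11/4), th=3 (11%4)
i=1: r=2+0=2, c=3*2+1=7
row: 3 vs 2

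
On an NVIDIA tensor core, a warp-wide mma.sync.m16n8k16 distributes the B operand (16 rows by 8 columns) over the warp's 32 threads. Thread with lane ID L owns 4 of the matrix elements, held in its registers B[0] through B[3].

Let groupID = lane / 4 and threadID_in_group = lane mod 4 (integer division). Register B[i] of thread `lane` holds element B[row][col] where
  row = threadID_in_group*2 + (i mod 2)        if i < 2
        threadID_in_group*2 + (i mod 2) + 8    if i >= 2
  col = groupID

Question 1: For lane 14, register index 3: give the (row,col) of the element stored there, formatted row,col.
13,3

14: gid=3,tid=2
[3] (2*2+1+8,3) = (13,3)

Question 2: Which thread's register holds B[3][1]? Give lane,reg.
5,1

c=1->g=1  r=3->rb=0,t=1,b0=1
L=1*4+1=5  i=0*2+1=1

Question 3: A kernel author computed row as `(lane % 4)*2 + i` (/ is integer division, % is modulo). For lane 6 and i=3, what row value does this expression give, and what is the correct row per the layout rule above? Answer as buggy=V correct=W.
`(lane % 4)*2 + i`[6,3]=>7
6: grp=1,tig=2
[3] (2*2+1+8,1) = (13,1)
row: 7 vs 13

buggy=7 correct=13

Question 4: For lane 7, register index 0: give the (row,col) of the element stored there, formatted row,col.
lane 7: gid=1 (7/4), tid=3 (7%4)
i=0: r=3*2+0+0=6, c=gid=1

6,1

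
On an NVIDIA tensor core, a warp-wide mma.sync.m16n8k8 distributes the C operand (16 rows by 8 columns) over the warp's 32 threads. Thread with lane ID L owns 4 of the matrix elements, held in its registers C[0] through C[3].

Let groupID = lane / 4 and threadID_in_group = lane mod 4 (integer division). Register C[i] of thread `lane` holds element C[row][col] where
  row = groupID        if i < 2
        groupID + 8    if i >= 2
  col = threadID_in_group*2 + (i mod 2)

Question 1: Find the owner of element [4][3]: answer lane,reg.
17,1

r:4=>grp=4,rB=0  c:3=>tig=1,lo=1
L=4*4+1=17  i=0*2+1=1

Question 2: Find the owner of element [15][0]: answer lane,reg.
r=15->g=7,rb=1  c=0->t=0,b0=0
L=7*4+0=28  i=1*2+0=2

28,2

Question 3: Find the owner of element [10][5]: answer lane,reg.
10,3

r=10→G=2,rhi=1  c=5→T=2,p=1
L=2*4+2=10  i=1*2+1=3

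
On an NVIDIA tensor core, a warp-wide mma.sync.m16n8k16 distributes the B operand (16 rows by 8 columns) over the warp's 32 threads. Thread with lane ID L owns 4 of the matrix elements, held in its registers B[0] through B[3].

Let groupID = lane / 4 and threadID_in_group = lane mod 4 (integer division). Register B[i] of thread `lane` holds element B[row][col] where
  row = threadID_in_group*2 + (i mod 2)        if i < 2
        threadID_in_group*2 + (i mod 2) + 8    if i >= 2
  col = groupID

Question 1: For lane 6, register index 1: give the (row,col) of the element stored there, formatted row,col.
L=6⇒gr=6>>2=1, th=6&3=2
[1]⇒row 2·2+1+0=5  col gr=1

5,1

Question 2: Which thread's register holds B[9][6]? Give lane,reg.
24,3

c=6->g=6  r=9->rb=1,t=0,b0=1
L=6*4+0=24  i=1*2+1=3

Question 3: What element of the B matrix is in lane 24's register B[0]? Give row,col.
0,6

lane 24→24/4=6, 24 mod 4=0
i=0  r:2·0+0+0→0  c:6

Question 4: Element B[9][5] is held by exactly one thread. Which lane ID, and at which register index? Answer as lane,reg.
20,3

c=5→G=5  r=9→rhi=1,T=0,p=1
L=5*4+0=20  i=1*2+1=3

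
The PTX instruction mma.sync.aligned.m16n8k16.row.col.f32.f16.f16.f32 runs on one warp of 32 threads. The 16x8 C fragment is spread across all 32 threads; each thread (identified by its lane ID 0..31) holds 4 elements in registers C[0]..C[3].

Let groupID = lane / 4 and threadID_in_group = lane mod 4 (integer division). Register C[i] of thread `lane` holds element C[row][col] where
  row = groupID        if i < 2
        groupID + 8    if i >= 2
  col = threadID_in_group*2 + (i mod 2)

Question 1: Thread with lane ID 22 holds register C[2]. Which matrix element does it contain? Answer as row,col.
13,4

lane 22: gid=5 (22/4), tid=2 (22%4)
i=2: r=5+8=13, c=2*2+0=4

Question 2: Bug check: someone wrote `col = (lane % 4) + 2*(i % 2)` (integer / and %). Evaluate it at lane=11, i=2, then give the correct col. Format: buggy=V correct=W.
buggy=3 correct=6

`(lane % 4) + 2*(i % 2)`[11,2]=>3
lane 11: grp=2 (11/4), tig=3 (11%4)
i=2: r=2+8=10, c=3*2+0=6
col: 3 vs 6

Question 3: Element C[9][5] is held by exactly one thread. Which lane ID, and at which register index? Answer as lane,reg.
r=9→G=1,rhi=1  c=5→T=2,p=1
L=1*4+2=6  i=1*2+1=3

6,3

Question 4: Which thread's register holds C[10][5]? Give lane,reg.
10,3

r: 10->gid=2,r8=1  c: 5->tid=2,i&1=1
L=2*4+2=10  i=1*2+1=3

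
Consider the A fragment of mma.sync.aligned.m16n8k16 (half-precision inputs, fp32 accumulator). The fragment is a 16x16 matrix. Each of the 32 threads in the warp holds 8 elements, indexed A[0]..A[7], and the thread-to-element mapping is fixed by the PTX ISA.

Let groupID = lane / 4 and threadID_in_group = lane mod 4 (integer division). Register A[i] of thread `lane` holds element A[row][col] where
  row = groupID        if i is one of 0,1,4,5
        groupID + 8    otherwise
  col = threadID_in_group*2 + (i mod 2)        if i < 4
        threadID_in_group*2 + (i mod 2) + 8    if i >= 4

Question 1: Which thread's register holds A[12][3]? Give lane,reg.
r=12⇒gr=4,Rb=1  c=3⇒Cb=0,th=1,odd=1
L=4*4+1=17  i=0*4+1*2+1=3

17,3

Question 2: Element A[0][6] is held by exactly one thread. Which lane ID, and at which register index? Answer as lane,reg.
3,0

r=0->g=0,rb=0  c=6->cb=0,t=3,b0=0
L=0*4+3=3  i=0*4+0*2+0=0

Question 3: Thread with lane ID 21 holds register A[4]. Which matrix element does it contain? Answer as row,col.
5,10

L=21->gid=21>>2=5, tid=21&3=1
[4]->row 5+0=5  col 1·2+0+8=10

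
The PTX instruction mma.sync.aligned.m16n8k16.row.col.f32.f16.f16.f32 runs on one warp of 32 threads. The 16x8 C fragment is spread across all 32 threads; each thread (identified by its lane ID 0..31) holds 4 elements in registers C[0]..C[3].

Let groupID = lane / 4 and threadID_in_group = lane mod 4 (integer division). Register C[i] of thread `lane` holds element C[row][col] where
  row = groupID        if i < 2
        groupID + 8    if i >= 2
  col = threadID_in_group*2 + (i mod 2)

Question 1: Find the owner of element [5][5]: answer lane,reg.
r=5->g=5,rb=0  c=5->t=2,b0=1
L=5*4+2=22  i=0*2+1=1

22,1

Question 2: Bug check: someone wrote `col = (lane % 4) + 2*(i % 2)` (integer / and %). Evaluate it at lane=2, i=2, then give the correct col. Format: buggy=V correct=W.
buggy=2 correct=4

`(lane % 4) + 2*(i % 2)`[2,2]->2
L=2->gid=2>>2=0, tid=2&3=2
[2]->row 0+8=8  col 2·2+0=4
col: 2 vs 4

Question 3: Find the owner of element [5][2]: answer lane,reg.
r: 5->gid=5,r8=0  c: 2->tid=1,i&1=0
L=5*4+1=21  i=0*2+0=0

21,0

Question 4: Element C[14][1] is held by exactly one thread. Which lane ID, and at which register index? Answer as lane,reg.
r: 14->gid=6,r8=1  c: 1->tid=0,i&1=1
L=6*4+0=24  i=1*2+1=3

24,3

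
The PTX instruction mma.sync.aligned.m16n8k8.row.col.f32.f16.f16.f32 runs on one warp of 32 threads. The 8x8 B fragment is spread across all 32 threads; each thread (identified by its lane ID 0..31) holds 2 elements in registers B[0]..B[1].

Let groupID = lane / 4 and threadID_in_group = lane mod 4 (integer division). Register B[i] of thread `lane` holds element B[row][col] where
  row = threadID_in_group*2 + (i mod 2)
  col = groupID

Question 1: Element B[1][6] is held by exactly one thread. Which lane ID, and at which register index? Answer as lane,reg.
24,1

c: 6->gid=6  r: 1->tid=0,i&1=1
L=6*4+0=24  i=1=1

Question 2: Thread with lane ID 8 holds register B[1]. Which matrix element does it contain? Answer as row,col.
1,2

lane 8: gid=2 (8/4), tid=0 (8%4)
i=1: r=0*2+1=1, c=gid=2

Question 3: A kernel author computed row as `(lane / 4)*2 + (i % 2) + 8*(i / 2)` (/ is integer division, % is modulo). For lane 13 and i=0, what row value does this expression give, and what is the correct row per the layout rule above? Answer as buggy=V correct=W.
buggy=6 correct=2

`(lane / 4)*2 + (i % 2) + 8*(i / 2)`[13,0]⇒6
13: gr=3,th=1
[0] (1*2+0,3) = (2,3)
row: 6 vs 2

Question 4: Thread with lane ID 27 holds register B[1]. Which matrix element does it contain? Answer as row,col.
7,6

lane 27: grp=6 (27/4), tig=3 (27%4)
i=1: r=3*2+1=7, c=grp=6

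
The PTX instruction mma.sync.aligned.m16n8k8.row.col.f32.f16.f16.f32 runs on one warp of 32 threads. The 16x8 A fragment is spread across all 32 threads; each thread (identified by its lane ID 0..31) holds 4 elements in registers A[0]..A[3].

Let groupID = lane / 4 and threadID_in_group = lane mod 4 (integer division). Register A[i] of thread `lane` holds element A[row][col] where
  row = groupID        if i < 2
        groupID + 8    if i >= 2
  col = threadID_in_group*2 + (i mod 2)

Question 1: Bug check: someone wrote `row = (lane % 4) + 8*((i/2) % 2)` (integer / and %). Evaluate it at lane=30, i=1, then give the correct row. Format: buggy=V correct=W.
`(lane % 4) + 8*((i/2) % 2)`[30,1]=>2
L=30=>grp=30>>2=7, tig=30&3=2
[1]=>row 7+0=7  col 2·2+1=5
row: 2 vs 7

buggy=2 correct=7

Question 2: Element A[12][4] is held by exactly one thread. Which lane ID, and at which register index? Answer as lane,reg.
18,2

r: 12->gid=4,r8=1  c: 4->tid=2,i&1=0
L=4*4+2=18  i=1*2+0=2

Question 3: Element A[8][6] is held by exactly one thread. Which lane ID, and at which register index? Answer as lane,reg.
3,2

r: 8->gid=0,r8=1  c: 6->tid=3,i&1=0
L=0*4+3=3  i=1*2+0=2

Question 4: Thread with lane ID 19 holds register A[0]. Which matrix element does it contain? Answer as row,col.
4,6

lane 19->19/4=4, 19 mod 4=3
i=0  r:4+0->4  c:2·3+0->6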